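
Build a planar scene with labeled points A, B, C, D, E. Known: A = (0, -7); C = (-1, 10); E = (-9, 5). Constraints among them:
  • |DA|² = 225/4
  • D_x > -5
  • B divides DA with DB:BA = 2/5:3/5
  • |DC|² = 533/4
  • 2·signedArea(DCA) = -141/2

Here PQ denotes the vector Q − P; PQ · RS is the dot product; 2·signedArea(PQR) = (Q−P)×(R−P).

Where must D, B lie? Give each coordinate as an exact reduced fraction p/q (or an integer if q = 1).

1. D_x = -9/2  [line 17·x + 1·y + 155/2 = 0 ∩ |DC|² = 533/4]
2. D_y = -1  [line 17·x + 1·y + 155/2 = 0 ∩ |DC|² = 533/4]
   → D = (-9/2, -1)
3. B_x = -27/10  [B divides DA with DB:BA = 2/5:3/5]
4. B_y = -17/5  [B divides DA with DB:BA = 2/5:3/5]
   → B = (-27/10, -17/5)

B = (-27/10, -17/5)
D = (-9/2, -1)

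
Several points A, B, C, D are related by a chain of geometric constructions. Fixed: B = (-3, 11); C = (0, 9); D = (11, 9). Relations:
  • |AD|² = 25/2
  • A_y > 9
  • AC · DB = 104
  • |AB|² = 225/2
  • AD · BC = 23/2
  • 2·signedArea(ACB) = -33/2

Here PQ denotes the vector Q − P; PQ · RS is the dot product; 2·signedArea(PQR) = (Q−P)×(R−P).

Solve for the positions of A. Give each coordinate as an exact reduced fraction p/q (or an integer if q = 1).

1. A_x = 15/2  [2·signedArea(ACB) = -33/2 ∩ AD · BC = 23/2]
2. A_y = 19/2  [2·signedArea(ACB) = -33/2 ∩ AD · BC = 23/2]
   → A = (15/2, 19/2)

A = (15/2, 19/2)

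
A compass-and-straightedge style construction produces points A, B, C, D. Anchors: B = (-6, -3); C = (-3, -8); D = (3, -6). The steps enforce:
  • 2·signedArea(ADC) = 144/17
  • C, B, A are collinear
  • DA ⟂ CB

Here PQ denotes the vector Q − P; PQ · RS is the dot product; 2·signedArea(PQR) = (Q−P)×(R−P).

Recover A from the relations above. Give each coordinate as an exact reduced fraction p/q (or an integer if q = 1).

1. A_x = -39/17  [C, B, A are collinear ∩ DA ⟂ CB]
2. A_y = -156/17  [C, B, A are collinear ∩ DA ⟂ CB]
   → A = (-39/17, -156/17)

A = (-39/17, -156/17)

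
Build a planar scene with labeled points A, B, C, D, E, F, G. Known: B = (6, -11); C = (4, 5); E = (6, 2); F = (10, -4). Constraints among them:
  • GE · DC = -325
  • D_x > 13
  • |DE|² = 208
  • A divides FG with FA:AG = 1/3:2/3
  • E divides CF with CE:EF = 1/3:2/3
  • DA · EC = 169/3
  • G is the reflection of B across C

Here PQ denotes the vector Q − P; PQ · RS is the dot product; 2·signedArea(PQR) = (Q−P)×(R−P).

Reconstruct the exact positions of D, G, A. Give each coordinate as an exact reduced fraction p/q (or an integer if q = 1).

1. G_x = 2  [G is the reflection of B across C]
2. G_y = 21  [G is the reflection of B across C]
   → G = (2, 21)
3. A_x = 22/3  [A divides FG with FA:AG = 1/3:2/3]
4. A_y = 13/3  [A divides FG with FA:AG = 1/3:2/3]
   → A = (22/3, 13/3)
5. D_x = 14  [DA · EC = 169/3 ∩ GE · DC = -325]
6. D_y = -10  [DA · EC = 169/3 ∩ GE · DC = -325]
   → D = (14, -10)

A = (22/3, 13/3)
D = (14, -10)
G = (2, 21)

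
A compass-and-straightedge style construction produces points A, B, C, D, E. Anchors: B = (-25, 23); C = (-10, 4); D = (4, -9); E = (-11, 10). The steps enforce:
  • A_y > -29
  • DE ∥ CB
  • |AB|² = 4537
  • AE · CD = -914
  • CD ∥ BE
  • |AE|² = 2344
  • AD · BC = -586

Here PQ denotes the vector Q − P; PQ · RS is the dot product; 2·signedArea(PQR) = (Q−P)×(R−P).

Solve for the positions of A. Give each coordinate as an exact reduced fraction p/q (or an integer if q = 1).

A = (19, -28)

1. A_x = 19  [AD · BC = -586 ∩ AE · CD = -914]
2. A_y = -28  [AD · BC = -586 ∩ AE · CD = -914]
   → A = (19, -28)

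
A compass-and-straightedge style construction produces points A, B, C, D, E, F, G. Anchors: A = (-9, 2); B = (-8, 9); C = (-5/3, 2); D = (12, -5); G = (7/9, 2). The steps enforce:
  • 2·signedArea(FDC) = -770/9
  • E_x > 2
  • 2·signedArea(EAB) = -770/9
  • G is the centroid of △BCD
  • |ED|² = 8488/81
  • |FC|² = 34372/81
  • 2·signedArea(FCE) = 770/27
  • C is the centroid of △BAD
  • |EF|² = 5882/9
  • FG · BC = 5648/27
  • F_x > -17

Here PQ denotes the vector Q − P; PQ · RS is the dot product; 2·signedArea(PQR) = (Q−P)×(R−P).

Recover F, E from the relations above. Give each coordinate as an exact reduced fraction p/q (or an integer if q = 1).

1. F_x = -151/9  [2·signedArea(FDC) = -770/9 ∩ FG · BC = 5648/27]
2. F_y = 16  [2·signedArea(FDC) = -770/9 ∩ FG · BC = 5648/27]
   → F = (-151/9, 16)
3. E_x = 26/9  [2·signedArea(FCE) = 770/27 ∩ 2·signedArea(EAB) = -770/9]
4. E_y = -1/3  [2·signedArea(FCE) = 770/27 ∩ 2·signedArea(EAB) = -770/9]
   → E = (26/9, -1/3)

E = (26/9, -1/3)
F = (-151/9, 16)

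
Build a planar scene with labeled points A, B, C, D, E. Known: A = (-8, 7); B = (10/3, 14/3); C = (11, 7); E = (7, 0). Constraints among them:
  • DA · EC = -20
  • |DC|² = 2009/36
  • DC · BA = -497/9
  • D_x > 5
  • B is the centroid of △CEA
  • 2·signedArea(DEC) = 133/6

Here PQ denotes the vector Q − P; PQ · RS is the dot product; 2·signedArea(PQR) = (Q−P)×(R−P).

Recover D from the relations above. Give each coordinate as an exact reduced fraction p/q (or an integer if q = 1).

D = (31/6, 7/3)

1. D_x = 31/6  [2·signedArea(DEC) = 133/6 ∩ DC · BA = -497/9]
2. D_y = 7/3  [2·signedArea(DEC) = 133/6 ∩ DC · BA = -497/9]
   → D = (31/6, 7/3)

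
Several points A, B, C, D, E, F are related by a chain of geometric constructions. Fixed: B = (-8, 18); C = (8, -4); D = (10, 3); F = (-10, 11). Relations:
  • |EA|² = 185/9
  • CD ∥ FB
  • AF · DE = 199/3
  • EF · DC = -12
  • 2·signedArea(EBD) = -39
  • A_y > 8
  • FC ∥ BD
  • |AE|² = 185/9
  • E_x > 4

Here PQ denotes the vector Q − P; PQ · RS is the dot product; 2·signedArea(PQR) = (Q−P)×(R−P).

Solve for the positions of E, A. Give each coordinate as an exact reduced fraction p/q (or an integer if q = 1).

1. E_x = 5  [EF · DC = -12 ∩ 2·signedArea(EBD) = -39]
2. E_y = 5  [EF · DC = -12 ∩ 2·signedArea(EBD) = -39]
   → E = (5, 5)
3. A_x = 7/3  [line 5·x + -2·y + 17/3 = 0 ∩ |EA|² = 185/9]
4. A_y = 26/3  [line 5·x + -2·y + 17/3 = 0 ∩ |EA|² = 185/9]
   → A = (7/3, 26/3)

A = (7/3, 26/3)
E = (5, 5)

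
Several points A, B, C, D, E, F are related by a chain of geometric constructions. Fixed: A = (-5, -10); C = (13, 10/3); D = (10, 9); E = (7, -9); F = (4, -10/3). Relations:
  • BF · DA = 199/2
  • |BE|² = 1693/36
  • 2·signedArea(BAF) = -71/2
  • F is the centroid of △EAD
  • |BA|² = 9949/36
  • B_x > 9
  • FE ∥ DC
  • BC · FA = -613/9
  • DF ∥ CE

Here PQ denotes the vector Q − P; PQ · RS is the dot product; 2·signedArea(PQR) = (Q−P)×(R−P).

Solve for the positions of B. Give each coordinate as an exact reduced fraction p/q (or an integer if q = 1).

1. B_x = 10  [BC · FA = -613/9 ∩ 2·signedArea(BAF) = -71/2]
2. B_y = -17/6  [BC · FA = -613/9 ∩ 2·signedArea(BAF) = -71/2]
   → B = (10, -17/6)

B = (10, -17/6)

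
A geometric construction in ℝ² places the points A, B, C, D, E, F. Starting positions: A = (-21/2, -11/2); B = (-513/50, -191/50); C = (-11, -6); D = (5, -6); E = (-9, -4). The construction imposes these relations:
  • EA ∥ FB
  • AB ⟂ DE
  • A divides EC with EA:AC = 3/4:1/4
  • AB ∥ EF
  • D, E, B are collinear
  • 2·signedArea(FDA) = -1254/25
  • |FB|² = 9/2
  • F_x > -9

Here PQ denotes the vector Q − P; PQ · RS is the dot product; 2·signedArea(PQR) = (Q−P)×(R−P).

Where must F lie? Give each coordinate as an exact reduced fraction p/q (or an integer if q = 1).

1. F_x = -219/25  [EA ∥ FB ∩ AB ∥ EF]
2. F_y = -58/25  [EA ∥ FB ∩ AB ∥ EF]
   → F = (-219/25, -58/25)

F = (-219/25, -58/25)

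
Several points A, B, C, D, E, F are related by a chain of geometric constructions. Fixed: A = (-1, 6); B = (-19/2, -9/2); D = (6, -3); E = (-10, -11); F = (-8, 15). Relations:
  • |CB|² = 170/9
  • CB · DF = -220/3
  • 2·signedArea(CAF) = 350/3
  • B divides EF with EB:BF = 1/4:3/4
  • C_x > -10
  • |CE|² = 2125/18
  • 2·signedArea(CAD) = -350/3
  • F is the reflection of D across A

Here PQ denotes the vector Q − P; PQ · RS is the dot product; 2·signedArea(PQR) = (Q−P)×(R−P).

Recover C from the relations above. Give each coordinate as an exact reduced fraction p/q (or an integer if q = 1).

1. C_x = -55/6  [2·signedArea(CAF) = 350/3 ∩ CB · DF = -220/3]
2. C_y = -1/6  [2·signedArea(CAF) = 350/3 ∩ CB · DF = -220/3]
   → C = (-55/6, -1/6)

C = (-55/6, -1/6)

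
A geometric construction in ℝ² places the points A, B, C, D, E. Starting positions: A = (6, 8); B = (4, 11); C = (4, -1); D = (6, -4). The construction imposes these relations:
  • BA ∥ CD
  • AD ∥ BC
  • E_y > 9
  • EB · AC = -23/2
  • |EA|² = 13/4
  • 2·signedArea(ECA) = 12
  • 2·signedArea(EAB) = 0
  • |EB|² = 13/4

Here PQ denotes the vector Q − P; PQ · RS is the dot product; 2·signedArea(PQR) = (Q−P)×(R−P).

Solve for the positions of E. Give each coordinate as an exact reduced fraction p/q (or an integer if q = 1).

E = (5, 19/2)

1. E_x = 5  [2·signedArea(EAB) = 0 ∩ 2·signedArea(ECA) = 12]
2. E_y = 19/2  [2·signedArea(EAB) = 0 ∩ 2·signedArea(ECA) = 12]
   → E = (5, 19/2)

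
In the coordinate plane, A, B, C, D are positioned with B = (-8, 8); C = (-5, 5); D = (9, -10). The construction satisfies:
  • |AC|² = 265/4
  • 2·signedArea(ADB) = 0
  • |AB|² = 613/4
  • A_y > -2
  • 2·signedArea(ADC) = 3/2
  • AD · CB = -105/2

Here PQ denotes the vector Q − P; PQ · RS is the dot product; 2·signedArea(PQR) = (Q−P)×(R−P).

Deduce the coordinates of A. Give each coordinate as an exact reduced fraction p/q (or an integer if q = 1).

A = (1/2, -1)

1. A_x = 1/2  [2·signedArea(ADB) = 0 ∩ 2·signedArea(ADC) = 3/2]
2. A_y = -1  [2·signedArea(ADB) = 0 ∩ 2·signedArea(ADC) = 3/2]
   → A = (1/2, -1)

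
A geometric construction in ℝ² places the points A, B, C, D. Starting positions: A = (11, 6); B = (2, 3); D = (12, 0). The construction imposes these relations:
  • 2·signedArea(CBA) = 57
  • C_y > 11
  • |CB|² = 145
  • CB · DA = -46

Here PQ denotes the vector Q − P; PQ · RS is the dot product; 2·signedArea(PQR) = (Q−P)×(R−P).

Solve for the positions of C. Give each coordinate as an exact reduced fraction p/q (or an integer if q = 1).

1. C_x = 10  [2·signedArea(CBA) = 57 ∩ CB · DA = -46]
2. C_y = 12  [2·signedArea(CBA) = 57 ∩ CB · DA = -46]
   → C = (10, 12)

C = (10, 12)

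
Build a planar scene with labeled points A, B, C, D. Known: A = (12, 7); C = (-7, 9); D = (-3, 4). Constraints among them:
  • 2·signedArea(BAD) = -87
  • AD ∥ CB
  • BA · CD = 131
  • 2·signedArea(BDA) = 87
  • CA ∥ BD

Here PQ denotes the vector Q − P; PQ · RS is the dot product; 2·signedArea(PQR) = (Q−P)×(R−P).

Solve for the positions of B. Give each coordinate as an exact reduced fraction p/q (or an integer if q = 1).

1. B_x = -22  [CA ∥ BD ∩ AD ∥ CB]
2. B_y = 6  [CA ∥ BD ∩ AD ∥ CB]
   → B = (-22, 6)

B = (-22, 6)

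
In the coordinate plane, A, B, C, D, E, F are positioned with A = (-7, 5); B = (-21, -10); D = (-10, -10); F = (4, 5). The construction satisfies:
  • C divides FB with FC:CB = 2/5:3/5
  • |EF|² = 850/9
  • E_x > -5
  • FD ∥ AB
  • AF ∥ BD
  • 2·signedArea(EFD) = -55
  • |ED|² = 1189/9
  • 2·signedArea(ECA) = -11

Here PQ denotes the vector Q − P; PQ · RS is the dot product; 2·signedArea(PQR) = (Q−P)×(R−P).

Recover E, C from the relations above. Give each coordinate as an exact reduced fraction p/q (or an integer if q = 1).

1. E_x = -13/3  [line 15·x + -14·y + 65 = 0 ∩ |ED|² = 1189/9]
2. E_y = 0  [line 15·x + -14·y + 65 = 0 ∩ |ED|² = 1189/9]
   → E = (-13/3, 0)
3. C_x = -6  [2·signedArea(ECA) = -11 ∩ C divides FB with FC:CB = 2/5:3/5]
4. C_y = -1  [2·signedArea(ECA) = -11 ∩ C divides FB with FC:CB = 2/5:3/5]
   → C = (-6, -1)

C = (-6, -1)
E = (-13/3, 0)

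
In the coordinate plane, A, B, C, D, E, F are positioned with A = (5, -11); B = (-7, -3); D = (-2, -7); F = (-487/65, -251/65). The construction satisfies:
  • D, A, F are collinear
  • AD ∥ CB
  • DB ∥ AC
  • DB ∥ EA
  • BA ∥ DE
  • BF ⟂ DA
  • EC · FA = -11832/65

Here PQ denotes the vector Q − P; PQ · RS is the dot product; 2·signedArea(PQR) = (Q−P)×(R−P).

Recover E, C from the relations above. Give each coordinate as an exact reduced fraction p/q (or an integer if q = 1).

1. E_x = 10  [DB ∥ EA ∩ BA ∥ DE]
2. E_y = -15  [DB ∥ EA ∩ BA ∥ DE]
   → E = (10, -15)
3. C_x = 0  [AD ∥ CB ∩ DB ∥ AC]
4. C_y = -7  [AD ∥ CB ∩ DB ∥ AC]
   → C = (0, -7)

C = (0, -7)
E = (10, -15)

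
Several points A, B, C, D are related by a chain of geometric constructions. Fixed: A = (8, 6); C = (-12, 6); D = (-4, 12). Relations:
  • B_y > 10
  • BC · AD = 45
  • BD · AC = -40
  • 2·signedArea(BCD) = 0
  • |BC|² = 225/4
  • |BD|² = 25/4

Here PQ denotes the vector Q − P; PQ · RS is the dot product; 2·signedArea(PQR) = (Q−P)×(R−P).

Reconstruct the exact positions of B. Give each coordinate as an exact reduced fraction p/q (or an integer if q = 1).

1. B_x = -6  [2·signedArea(BCD) = 0 ∩ BD · AC = -40]
2. B_y = 21/2  [2·signedArea(BCD) = 0 ∩ BD · AC = -40]
   → B = (-6, 21/2)

B = (-6, 21/2)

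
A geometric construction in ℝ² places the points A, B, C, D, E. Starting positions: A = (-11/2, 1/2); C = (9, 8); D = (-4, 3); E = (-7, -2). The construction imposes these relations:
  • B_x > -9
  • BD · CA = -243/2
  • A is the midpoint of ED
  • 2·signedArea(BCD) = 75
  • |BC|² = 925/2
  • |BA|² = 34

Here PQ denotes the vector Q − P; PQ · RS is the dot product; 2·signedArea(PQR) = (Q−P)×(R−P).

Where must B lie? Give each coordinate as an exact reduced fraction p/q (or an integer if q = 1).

1. B_x = -17/2  [2·signedArea(BCD) = 75 ∩ BD · CA = -243/2]
2. B_y = -9/2  [2·signedArea(BCD) = 75 ∩ BD · CA = -243/2]
   → B = (-17/2, -9/2)

B = (-17/2, -9/2)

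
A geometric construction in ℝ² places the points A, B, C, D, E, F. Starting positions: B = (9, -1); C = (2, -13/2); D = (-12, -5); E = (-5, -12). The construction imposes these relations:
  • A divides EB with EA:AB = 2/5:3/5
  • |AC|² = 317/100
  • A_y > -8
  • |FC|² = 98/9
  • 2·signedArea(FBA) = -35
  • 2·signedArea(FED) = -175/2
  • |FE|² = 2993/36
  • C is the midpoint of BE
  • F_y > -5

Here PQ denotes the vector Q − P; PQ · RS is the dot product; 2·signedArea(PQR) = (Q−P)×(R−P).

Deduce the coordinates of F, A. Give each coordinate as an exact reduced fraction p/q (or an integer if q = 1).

1. F_x = -1/3  [line -7·x + -7·y + -63/2 = 0 ∩ |FC|² = 98/9]
2. F_y = -25/6  [line -7·x + -7·y + -63/2 = 0 ∩ |FC|² = 98/9]
   → F = (-1/3, -25/6)
3. A_x = 3/5  [2·signedArea(FBA) = -35 ∩ A divides EB with EA:AB = 2/5:3/5]
4. A_y = -38/5  [2·signedArea(FBA) = -35 ∩ A divides EB with EA:AB = 2/5:3/5]
   → A = (3/5, -38/5)

A = (3/5, -38/5)
F = (-1/3, -25/6)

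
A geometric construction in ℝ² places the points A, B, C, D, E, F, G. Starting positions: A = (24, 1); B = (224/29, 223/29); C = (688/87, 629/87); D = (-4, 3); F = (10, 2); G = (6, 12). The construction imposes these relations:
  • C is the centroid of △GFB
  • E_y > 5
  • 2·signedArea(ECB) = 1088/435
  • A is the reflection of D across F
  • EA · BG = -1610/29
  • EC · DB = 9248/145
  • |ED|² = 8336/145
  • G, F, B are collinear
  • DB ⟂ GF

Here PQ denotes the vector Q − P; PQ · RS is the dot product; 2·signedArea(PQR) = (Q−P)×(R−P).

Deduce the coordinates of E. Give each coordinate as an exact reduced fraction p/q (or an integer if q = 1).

1. E_x = 456/145  [EA · BG = -1610/29 ∩ EC · DB = 9248/145]
2. E_y = 803/145  [EA · BG = -1610/29 ∩ EC · DB = 9248/145]
   → E = (456/145, 803/145)

E = (456/145, 803/145)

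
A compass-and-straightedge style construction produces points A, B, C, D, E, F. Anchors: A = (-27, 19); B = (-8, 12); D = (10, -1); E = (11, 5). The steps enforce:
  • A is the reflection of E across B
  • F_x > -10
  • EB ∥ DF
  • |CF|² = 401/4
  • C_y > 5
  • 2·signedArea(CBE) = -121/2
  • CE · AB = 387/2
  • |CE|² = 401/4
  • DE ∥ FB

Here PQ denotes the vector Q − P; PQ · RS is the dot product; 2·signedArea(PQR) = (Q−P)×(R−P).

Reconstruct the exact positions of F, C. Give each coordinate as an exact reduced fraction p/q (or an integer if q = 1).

1. F_x = -9  [DE ∥ FB ∩ EB ∥ DF]
2. F_y = 6  [DE ∥ FB ∩ EB ∥ DF]
   → F = (-9, 6)
3. C_x = 1  [2·signedArea(CBE) = -121/2 ∩ CE · AB = 387/2]
4. C_y = 11/2  [2·signedArea(CBE) = -121/2 ∩ CE · AB = 387/2]
   → C = (1, 11/2)

C = (1, 11/2)
F = (-9, 6)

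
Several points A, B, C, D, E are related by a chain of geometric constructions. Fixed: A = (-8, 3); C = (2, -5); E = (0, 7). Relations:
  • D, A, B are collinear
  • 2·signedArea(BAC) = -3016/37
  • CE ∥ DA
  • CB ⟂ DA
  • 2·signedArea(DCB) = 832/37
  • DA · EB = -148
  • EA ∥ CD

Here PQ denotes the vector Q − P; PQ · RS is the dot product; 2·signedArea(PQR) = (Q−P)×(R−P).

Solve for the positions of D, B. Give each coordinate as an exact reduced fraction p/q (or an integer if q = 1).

B = (-238/37, -237/37)
D = (-6, -9)

1. D_x = -6  [CE ∥ DA ∩ EA ∥ CD]
2. D_y = -9  [CE ∥ DA ∩ EA ∥ CD]
   → D = (-6, -9)
3. B_x = -238/37  [D, A, B are collinear ∩ CB ⟂ DA]
4. B_y = -237/37  [D, A, B are collinear ∩ CB ⟂ DA]
   → B = (-238/37, -237/37)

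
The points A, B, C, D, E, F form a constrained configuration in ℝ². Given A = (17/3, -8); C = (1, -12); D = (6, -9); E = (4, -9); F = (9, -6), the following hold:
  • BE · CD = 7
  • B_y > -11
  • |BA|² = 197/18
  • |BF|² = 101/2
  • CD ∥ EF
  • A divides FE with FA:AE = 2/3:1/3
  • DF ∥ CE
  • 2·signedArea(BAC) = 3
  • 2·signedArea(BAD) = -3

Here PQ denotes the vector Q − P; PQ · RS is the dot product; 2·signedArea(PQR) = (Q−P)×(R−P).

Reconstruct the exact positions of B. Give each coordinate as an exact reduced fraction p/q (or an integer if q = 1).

B = (7/2, -21/2)

1. B_x = 7/2  [2·signedArea(BAC) = 3 ∩ 2·signedArea(BAD) = -3]
2. B_y = -21/2  [2·signedArea(BAC) = 3 ∩ 2·signedArea(BAD) = -3]
   → B = (7/2, -21/2)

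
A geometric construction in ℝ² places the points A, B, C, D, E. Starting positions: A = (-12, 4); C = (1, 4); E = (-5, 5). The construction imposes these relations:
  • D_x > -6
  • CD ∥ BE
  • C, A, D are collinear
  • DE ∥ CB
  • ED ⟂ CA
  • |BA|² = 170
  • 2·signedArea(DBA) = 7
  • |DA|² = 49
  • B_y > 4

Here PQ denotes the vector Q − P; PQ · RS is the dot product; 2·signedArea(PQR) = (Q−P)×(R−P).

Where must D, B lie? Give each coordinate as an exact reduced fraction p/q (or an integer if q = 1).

1. D_x = -5  [C, A, D are collinear ∩ ED ⟂ CA]
2. D_y = 4  [C, A, D are collinear ∩ ED ⟂ CA]
   → D = (-5, 4)
3. B_x = 1  [CD ∥ BE ∩ DE ∥ CB]
4. B_y = 5  [CD ∥ BE ∩ DE ∥ CB]
   → B = (1, 5)

B = (1, 5)
D = (-5, 4)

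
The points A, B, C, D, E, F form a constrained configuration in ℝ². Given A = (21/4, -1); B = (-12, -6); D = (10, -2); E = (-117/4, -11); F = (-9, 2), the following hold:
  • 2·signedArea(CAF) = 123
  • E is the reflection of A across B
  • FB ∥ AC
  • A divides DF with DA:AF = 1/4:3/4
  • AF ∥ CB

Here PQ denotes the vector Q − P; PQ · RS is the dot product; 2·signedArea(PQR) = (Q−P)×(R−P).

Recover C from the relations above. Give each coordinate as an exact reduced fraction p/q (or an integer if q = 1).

1. C_x = 9/4  [AF ∥ CB ∩ FB ∥ AC]
2. C_y = -9  [AF ∥ CB ∩ FB ∥ AC]
   → C = (9/4, -9)

C = (9/4, -9)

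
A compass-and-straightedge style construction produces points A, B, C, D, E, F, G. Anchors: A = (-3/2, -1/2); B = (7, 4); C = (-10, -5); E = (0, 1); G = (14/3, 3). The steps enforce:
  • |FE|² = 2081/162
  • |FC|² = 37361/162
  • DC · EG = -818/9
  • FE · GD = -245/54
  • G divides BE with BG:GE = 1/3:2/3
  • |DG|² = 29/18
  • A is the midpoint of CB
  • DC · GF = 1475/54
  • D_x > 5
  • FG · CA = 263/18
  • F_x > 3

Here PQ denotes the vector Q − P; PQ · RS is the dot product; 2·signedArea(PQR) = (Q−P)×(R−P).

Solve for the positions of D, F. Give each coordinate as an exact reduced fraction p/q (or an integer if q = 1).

D = (35/6, 7/2)
F = (61/18, 13/6)

1. D_x = 35/6  [line -14/3·x + -2·y + 308/9 = 0 ∩ |DG|² = 29/18]
2. D_y = 7/2  [line -14/3·x + -2·y + 308/9 = 0 ∩ |DG|² = 29/18]
   → D = (35/6, 7/2)
3. F_x = 61/18  [FG · CA = 263/18 ∩ FE · GD = -245/54]
4. F_y = 13/6  [FG · CA = 263/18 ∩ FE · GD = -245/54]
   → F = (61/18, 13/6)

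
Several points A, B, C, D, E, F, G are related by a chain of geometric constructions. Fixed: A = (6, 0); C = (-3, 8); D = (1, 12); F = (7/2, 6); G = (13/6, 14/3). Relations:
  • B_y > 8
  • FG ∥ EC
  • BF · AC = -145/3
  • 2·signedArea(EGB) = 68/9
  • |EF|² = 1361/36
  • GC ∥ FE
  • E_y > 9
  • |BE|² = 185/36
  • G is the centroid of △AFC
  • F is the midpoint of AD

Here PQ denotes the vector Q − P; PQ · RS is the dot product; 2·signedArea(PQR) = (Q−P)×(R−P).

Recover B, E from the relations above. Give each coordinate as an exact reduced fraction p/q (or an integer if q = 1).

1. E_x = -5/3  [FG ∥ EC ∩ GC ∥ FE]
2. E_y = 28/3  [FG ∥ EC ∩ GC ∥ FE]
   → E = (-5/3, 28/3)
3. B_x = 1/2  [BF · AC = -145/3 ∩ 2·signedArea(EGB) = 68/9]
4. B_y = 26/3  [BF · AC = -145/3 ∩ 2·signedArea(EGB) = 68/9]
   → B = (1/2, 26/3)

B = (1/2, 26/3)
E = (-5/3, 28/3)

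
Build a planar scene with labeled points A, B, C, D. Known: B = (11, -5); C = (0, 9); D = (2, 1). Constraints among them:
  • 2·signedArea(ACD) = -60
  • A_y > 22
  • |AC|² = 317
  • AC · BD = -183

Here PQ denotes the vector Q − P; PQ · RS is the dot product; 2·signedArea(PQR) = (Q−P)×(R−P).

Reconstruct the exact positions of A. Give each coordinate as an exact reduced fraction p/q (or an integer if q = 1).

A = (-11, 23)

1. A_x = -11  [2·signedArea(ACD) = -60 ∩ AC · BD = -183]
2. A_y = 23  [2·signedArea(ACD) = -60 ∩ AC · BD = -183]
   → A = (-11, 23)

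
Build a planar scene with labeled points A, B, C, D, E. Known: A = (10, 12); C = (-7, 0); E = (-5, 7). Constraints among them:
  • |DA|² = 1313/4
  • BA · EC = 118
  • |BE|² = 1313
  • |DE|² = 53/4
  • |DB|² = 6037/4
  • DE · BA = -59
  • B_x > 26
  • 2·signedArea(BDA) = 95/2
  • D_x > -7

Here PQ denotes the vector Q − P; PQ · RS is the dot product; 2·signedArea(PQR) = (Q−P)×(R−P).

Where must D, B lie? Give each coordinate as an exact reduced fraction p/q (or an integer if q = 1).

1. B_x = 27  [line 2·x + 7·y + -222 = 0 ∩ |BE|² = 1313]
2. B_y = 24  [line 2·x + 7·y + -222 = 0 ∩ |BE|² = 1313]
   → B = (27, 24)
3. D_x = -6  [DE · BA = -59 ∩ 2·signedArea(BDA) = 95/2]
4. D_y = 7/2  [DE · BA = -59 ∩ 2·signedArea(BDA) = 95/2]
   → D = (-6, 7/2)

B = (27, 24)
D = (-6, 7/2)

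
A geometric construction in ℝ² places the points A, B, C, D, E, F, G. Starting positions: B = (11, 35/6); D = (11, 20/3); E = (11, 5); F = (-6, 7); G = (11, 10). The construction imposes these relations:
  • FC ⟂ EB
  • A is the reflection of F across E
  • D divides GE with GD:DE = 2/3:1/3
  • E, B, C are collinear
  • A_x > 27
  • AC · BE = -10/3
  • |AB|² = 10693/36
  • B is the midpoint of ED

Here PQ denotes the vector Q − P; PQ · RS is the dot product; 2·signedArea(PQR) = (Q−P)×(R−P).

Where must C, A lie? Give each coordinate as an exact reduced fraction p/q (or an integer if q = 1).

A = (28, 3)
C = (11, 7)

1. C_x = 11  [E, B, C are collinear ∩ FC ⟂ EB]
2. C_y = 7  [E, B, C are collinear ∩ FC ⟂ EB]
   → C = (11, 7)
3. A_x = 28  [A is the reflection of F across E]
4. A_y = 3  [A is the reflection of F across E]
   → A = (28, 3)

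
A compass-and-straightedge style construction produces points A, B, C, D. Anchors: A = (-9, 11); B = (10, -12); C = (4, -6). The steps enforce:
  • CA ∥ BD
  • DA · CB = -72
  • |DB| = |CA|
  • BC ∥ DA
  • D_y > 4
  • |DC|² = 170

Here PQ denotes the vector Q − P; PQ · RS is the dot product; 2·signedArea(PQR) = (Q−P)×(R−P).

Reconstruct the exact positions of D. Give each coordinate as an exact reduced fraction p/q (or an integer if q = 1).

1. D_x = -3  [BC ∥ DA ∩ CA ∥ BD]
2. D_y = 5  [BC ∥ DA ∩ CA ∥ BD]
   → D = (-3, 5)

D = (-3, 5)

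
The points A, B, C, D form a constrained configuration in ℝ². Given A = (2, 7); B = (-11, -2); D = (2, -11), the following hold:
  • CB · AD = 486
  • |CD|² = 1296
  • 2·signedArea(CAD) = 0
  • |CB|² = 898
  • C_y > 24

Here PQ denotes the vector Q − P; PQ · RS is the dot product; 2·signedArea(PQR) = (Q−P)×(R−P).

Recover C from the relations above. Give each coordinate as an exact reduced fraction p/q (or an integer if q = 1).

C = (2, 25)

1. C_x = 2  [2·signedArea(CAD) = 0 ∩ CB · AD = 486]
2. C_y = 25  [2·signedArea(CAD) = 0 ∩ CB · AD = 486]
   → C = (2, 25)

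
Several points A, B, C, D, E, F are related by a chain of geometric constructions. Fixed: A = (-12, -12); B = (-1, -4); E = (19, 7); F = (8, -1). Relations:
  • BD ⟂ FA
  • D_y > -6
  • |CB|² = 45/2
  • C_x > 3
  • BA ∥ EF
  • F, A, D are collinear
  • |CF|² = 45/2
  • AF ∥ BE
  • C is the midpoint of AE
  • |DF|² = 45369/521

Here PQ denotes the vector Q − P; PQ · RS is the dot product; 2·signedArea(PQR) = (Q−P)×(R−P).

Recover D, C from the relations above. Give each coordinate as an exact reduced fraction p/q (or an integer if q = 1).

C = (7/2, -5/2)
D = (-92/521, -2864/521)

1. D_x = -92/521  [F, A, D are collinear ∩ BD ⟂ FA]
2. D_y = -2864/521  [F, A, D are collinear ∩ BD ⟂ FA]
   → D = (-92/521, -2864/521)
3. C_x = 7/2  [C is the midpoint of AE]
4. C_y = -5/2  [C is the midpoint of AE]
   → C = (7/2, -5/2)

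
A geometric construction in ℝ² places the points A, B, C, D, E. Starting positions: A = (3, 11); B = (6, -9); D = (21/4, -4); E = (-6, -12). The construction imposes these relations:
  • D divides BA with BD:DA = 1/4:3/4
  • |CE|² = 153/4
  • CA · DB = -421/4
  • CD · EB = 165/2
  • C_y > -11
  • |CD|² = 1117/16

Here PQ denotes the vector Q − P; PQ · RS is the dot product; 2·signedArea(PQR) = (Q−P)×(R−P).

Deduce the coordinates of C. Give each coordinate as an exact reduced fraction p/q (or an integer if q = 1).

C = (0, -21/2)

1. C_x = 0  [CA · DB = -421/4 ∩ CD · EB = 165/2]
2. C_y = -21/2  [CA · DB = -421/4 ∩ CD · EB = 165/2]
   → C = (0, -21/2)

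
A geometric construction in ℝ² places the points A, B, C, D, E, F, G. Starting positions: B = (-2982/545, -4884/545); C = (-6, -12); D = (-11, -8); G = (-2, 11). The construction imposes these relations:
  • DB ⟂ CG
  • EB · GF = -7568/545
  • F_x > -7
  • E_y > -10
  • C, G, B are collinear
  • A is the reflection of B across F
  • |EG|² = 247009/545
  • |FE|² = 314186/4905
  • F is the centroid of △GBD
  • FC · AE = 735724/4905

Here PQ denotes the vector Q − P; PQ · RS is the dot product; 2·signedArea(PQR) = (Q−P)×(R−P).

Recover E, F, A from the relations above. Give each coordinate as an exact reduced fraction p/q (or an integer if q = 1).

1. F_x = -10067/1635  [F is the centroid of △GBD]
2. F_y = -1083/545  [F is the centroid of △GBD]
   → F = (-10067/1635, -1083/545)
3. A_x = -11188/1635  [A is the reflection of B across F]
4. A_y = 2718/545  [A is the reflection of B across F]
   → A = (-11188/1635, 2718/545)
5. E_x = -3078/545  [EB · GF = -7568/545 ∩ FC · AE = 735724/4905]
6. E_y = -5436/545  [EB · GF = -7568/545 ∩ FC · AE = 735724/4905]
   → E = (-3078/545, -5436/545)

A = (-11188/1635, 2718/545)
E = (-3078/545, -5436/545)
F = (-10067/1635, -1083/545)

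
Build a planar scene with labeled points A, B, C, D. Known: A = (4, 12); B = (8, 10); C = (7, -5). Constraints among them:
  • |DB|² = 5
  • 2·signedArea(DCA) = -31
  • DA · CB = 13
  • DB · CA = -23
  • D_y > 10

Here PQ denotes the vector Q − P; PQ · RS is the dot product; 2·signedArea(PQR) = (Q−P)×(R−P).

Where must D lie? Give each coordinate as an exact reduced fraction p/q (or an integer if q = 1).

D = (6, 11)

1. D_x = 6  [2·signedArea(DCA) = -31 ∩ DB · CA = -23]
2. D_y = 11  [2·signedArea(DCA) = -31 ∩ DB · CA = -23]
   → D = (6, 11)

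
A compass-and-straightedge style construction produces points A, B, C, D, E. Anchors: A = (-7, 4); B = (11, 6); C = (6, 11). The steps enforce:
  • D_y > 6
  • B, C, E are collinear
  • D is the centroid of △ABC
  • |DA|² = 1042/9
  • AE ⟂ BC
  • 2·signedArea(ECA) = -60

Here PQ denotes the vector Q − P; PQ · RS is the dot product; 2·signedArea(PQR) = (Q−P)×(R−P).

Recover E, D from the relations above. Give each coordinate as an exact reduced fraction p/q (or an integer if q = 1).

D = (10/3, 7)
E = (3, 14)

1. E_x = 3  [B, C, E are collinear ∩ AE ⟂ BC]
2. E_y = 14  [B, C, E are collinear ∩ AE ⟂ BC]
   → E = (3, 14)
3. D_x = 10/3  [D is the centroid of △ABC]
4. D_y = 7  [D is the centroid of △ABC]
   → D = (10/3, 7)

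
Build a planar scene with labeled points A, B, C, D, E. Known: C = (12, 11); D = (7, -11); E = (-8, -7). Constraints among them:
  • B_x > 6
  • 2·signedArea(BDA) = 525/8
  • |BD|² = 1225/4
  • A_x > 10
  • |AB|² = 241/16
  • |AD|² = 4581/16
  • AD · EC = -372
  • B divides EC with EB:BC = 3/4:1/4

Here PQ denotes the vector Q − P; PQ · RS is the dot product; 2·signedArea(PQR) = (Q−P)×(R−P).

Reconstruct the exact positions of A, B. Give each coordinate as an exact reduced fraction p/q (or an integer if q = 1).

1. B_x = 7  [B divides EC with EB:BC = 3/4:1/4]
2. B_y = 13/2  [B divides EC with EB:BC = 3/4:1/4]
   → B = (7, 13/2)
3. A_x = 43/4  [AD · EC = -372 ∩ 2·signedArea(BDA) = 525/8]
4. A_y = 11/2  [AD · EC = -372 ∩ 2·signedArea(BDA) = 525/8]
   → A = (43/4, 11/2)

A = (43/4, 11/2)
B = (7, 13/2)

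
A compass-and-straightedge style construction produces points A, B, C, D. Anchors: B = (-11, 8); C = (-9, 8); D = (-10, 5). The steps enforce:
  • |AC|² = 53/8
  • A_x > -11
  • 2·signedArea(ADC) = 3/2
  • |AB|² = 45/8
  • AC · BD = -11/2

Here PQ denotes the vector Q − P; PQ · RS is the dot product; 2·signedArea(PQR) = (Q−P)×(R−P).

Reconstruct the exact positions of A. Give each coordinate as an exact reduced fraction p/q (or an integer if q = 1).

1. A_x = -41/4  [AC · BD = -11/2 ∩ 2·signedArea(ADC) = 3/2]
2. A_y = 23/4  [AC · BD = -11/2 ∩ 2·signedArea(ADC) = 3/2]
   → A = (-41/4, 23/4)

A = (-41/4, 23/4)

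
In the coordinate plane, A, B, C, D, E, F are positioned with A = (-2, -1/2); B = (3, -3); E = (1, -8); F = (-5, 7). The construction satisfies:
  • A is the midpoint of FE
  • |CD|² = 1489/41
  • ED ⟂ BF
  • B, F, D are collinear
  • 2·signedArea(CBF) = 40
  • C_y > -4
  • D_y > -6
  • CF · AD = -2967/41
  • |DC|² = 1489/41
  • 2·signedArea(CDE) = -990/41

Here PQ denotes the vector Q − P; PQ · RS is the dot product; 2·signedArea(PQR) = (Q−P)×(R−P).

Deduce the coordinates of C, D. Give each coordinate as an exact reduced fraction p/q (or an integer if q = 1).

C = (-1, -3)
D = (191/41, -208/41)

1. D_x = 191/41  [B, F, D are collinear ∩ ED ⟂ BF]
2. D_y = -208/41  [B, F, D are collinear ∩ ED ⟂ BF]
   → D = (191/41, -208/41)
3. C_x = -1  [2·signedArea(CBF) = 40 ∩ 2·signedArea(CDE) = -990/41]
4. C_y = -3  [2·signedArea(CBF) = 40 ∩ 2·signedArea(CDE) = -990/41]
   → C = (-1, -3)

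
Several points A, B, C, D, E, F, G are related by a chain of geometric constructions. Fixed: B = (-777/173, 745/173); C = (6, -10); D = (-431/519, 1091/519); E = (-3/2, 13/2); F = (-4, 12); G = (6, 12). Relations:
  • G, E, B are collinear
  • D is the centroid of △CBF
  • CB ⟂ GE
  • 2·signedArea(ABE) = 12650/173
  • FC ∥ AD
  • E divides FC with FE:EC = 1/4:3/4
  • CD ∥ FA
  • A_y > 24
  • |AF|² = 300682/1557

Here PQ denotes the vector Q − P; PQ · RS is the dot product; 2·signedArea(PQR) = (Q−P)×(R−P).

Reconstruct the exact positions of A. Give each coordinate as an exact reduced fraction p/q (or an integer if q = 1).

1. A_x = -5621/519  [FC ∥ AD ∩ CD ∥ FA]
2. A_y = 12509/519  [FC ∥ AD ∩ CD ∥ FA]
   → A = (-5621/519, 12509/519)

A = (-5621/519, 12509/519)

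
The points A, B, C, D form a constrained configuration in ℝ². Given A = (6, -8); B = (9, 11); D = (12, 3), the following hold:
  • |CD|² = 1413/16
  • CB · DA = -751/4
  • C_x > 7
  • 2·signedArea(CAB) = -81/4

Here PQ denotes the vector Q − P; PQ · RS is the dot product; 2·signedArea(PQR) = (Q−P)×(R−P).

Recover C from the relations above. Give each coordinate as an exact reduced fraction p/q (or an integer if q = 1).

1. C_x = 15/2  [2·signedArea(CAB) = -81/4 ∩ CB · DA = -751/4]
2. C_y = -21/4  [2·signedArea(CAB) = -81/4 ∩ CB · DA = -751/4]
   → C = (15/2, -21/4)

C = (15/2, -21/4)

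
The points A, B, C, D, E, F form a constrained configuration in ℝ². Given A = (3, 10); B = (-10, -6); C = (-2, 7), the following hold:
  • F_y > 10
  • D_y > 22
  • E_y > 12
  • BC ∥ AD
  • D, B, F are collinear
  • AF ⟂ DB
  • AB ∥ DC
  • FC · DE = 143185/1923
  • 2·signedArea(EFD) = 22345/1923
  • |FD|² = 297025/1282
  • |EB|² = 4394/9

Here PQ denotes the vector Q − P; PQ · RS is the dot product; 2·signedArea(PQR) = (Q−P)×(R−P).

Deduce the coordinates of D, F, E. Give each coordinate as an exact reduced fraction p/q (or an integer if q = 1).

D = (11, 23)
E = (7/3, 37/3)
F = (2657/1282, 13681/1282)

1. D_x = 11  [AB ∥ DC ∩ BC ∥ AD]
2. D_y = 23  [AB ∥ DC ∩ BC ∥ AD]
   → D = (11, 23)
3. F_x = 2657/1282  [D, B, F are collinear ∩ AF ⟂ DB]
4. F_y = 13681/1282  [D, B, F are collinear ∩ AF ⟂ DB]
   → F = (2657/1282, 13681/1282)
5. E_x = 7/3  [2·signedArea(EFD) = 22345/1923 ∩ FC · DE = 143185/1923]
6. E_y = 37/3  [2·signedArea(EFD) = 22345/1923 ∩ FC · DE = 143185/1923]
   → E = (7/3, 37/3)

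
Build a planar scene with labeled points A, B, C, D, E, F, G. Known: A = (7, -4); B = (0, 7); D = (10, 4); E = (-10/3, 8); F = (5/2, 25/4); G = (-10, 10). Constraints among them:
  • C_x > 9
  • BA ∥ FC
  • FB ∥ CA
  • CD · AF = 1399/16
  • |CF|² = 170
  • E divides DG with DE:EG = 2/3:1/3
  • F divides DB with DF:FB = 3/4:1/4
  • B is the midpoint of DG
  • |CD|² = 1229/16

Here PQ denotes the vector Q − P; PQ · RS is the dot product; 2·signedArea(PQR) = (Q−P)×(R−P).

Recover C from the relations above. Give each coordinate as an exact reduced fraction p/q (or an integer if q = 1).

C = (19/2, -19/4)

1. C_x = 19/2  [FB ∥ CA ∩ BA ∥ FC]
2. C_y = -19/4  [FB ∥ CA ∩ BA ∥ FC]
   → C = (19/2, -19/4)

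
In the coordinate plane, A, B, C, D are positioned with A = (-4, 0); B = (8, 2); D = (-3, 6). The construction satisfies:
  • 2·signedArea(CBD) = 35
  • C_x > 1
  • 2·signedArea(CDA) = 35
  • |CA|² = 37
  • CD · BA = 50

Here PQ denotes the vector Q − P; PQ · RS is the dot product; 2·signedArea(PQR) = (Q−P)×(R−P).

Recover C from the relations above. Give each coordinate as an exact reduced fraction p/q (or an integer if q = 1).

1. C_x = 2  [2·signedArea(CBD) = 35 ∩ CD · BA = 50]
2. C_y = 1  [2·signedArea(CBD) = 35 ∩ CD · BA = 50]
   → C = (2, 1)

C = (2, 1)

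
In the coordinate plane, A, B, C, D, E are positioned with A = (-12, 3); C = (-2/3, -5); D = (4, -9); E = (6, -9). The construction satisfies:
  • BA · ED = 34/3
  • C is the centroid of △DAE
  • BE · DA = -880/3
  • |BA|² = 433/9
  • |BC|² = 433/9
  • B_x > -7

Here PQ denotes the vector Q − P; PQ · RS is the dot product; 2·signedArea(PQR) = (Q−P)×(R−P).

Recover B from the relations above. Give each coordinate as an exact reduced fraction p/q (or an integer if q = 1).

B = (-19/3, -1)

1. B_x = -19/3  [BA · ED = 34/3 ∩ BE · DA = -880/3]
2. B_y = -1  [BA · ED = 34/3 ∩ BE · DA = -880/3]
   → B = (-19/3, -1)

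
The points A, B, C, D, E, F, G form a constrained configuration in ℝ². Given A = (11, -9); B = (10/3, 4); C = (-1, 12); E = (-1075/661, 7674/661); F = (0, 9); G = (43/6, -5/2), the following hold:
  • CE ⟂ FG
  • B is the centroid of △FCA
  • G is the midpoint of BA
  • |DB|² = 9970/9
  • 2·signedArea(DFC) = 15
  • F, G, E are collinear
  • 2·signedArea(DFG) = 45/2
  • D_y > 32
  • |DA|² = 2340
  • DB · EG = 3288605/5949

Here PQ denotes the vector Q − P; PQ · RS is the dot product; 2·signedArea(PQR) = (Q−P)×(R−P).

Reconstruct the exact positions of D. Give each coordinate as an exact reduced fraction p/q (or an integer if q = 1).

1. D_x = -13  [2·signedArea(DFG) = 45/2 ∩ DB · EG = 3288605/5949]
2. D_y = 33  [2·signedArea(DFG) = 45/2 ∩ DB · EG = 3288605/5949]
   → D = (-13, 33)

D = (-13, 33)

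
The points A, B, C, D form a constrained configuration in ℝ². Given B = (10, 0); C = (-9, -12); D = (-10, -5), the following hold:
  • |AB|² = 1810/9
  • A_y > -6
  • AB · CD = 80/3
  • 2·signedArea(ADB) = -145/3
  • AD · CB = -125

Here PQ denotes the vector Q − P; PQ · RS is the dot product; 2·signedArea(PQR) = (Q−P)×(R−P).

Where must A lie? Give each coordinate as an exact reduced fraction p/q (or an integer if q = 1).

A = (-3, -17/3)

1. A_x = -3  [AD · CB = -125 ∩ 2·signedArea(ADB) = -145/3]
2. A_y = -17/3  [AD · CB = -125 ∩ 2·signedArea(ADB) = -145/3]
   → A = (-3, -17/3)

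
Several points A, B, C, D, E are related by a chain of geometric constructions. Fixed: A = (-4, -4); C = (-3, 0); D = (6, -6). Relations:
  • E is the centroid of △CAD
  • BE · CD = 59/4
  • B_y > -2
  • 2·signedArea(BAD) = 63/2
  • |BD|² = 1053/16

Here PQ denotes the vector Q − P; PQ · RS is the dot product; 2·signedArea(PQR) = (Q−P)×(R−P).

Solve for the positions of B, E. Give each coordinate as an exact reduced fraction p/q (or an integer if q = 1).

B = (-3/4, -3/2)
E = (-1/3, -10/3)

1. B_x = -3/4  [line 2·x + 10·y + 33/2 = 0 ∩ |BD|² = 1053/16]
2. B_y = -3/2  [line 2·x + 10·y + 33/2 = 0 ∩ |BD|² = 1053/16]
   → B = (-3/4, -3/2)
3. E_x = -1/3  [E is the centroid of △CAD]
4. E_y = -10/3  [E is the centroid of △CAD]
   → E = (-1/3, -10/3)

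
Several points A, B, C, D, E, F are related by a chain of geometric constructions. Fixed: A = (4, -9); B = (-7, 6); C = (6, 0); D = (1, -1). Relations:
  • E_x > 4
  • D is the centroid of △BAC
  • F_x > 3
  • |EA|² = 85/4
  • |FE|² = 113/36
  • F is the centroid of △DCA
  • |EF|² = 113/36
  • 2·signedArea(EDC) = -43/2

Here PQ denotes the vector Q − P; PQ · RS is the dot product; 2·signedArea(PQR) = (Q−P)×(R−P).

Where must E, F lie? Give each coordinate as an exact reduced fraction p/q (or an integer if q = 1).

E = (5, -9/2)
F = (11/3, -10/3)

1. E_x = 5  [line -1·x + 5·y + 55/2 = 0 ∩ |EA|² = 85/4]
2. E_y = -9/2  [line -1·x + 5·y + 55/2 = 0 ∩ |EA|² = 85/4]
   → E = (5, -9/2)
3. F_x = 11/3  [F is the centroid of △DCA]
4. F_y = -10/3  [F is the centroid of △DCA]
   → F = (11/3, -10/3)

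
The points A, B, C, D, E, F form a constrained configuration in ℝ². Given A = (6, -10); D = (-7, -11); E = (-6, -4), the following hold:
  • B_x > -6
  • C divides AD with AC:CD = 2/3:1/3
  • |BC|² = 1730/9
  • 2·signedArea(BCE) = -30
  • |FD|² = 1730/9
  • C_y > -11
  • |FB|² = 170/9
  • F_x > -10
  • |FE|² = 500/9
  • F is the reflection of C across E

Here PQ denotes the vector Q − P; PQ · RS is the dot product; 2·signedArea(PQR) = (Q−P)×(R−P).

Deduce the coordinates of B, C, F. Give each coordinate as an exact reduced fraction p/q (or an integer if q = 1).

1. C_x = -8/3  [C divides AD with AC:CD = 2/3:1/3]
2. C_y = -32/3  [C divides AD with AC:CD = 2/3:1/3]
   → C = (-8/3, -32/3)
3. F_x = -28/3  [F is the reflection of C across E]
4. F_y = 8/3  [F is the reflection of C across E]
   → F = (-28/3, 8/3)
5. B_x = -5  [line -20/3·x + -10/3·y + -70/3 = 0 ∩ |FB|² = 170/9]
6. B_y = 3  [line -20/3·x + -10/3·y + -70/3 = 0 ∩ |FB|² = 170/9]
   → B = (-5, 3)

B = (-5, 3)
C = (-8/3, -32/3)
F = (-28/3, 8/3)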